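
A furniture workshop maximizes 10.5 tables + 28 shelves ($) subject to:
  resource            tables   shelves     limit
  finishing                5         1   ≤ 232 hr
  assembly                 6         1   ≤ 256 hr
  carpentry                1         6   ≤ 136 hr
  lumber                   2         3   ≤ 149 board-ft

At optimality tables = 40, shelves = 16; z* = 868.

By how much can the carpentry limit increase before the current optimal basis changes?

45.9375

Binding constraints: assembly, carpentry. The basis is B = [[6,1],[1,6]] with det 35.
Per unit increase in carpentry, x* moves by d = (-0.0286, 0.1714).
The basis stays optimal until lumber becomes binding; allowable increase = 45.9375 hr.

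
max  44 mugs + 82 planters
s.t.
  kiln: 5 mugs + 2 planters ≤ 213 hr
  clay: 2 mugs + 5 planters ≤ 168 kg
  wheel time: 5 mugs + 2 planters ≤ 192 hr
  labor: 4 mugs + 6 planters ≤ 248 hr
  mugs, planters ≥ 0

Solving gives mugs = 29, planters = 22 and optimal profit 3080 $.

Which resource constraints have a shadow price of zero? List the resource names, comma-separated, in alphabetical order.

kiln, wheel time

kiln: 189/213 (slack 24)
clay: 168/168 (binding)
wheel time: 189/192 (slack 3)
labor: 248/248 (binding)
By complementary slackness, a constraint with positive slack has shadow price 0 → kiln, wheel time.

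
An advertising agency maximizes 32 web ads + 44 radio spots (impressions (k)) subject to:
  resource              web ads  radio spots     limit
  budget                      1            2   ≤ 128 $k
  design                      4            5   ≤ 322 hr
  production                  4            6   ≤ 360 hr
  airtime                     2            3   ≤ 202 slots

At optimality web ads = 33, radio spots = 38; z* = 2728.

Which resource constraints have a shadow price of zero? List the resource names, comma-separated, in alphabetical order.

budget: 109/128 (slack 19)
design: 322/322 (binding)
production: 360/360 (binding)
airtime: 180/202 (slack 22)
By complementary slackness, a constraint with positive slack has shadow price 0 → airtime, budget.

airtime, budget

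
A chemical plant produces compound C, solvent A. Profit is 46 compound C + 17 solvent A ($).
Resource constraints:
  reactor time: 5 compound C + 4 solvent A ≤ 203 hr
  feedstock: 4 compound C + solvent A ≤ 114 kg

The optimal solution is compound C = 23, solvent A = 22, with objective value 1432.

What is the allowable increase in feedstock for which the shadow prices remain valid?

Binding constraints: reactor time, feedstock. The basis is B = [[5,4],[4,1]] with det -11.
Per unit increase in feedstock, x* moves by d = (0.3636, -0.4545).
The basis stays optimal until solvent A reaches 0; allowable increase = 48.4 kg.

48.4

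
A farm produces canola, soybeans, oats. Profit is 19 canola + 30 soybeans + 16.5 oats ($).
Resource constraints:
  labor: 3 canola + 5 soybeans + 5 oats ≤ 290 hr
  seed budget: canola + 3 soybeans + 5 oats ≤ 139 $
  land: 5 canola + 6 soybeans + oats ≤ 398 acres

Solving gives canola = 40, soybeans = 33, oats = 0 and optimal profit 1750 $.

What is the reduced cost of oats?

-6.5

At the optimum: labor uses 285 of 290 (slack = 5); seed budget uses 139 of 139 (binding); land uses 398 of 398 (binding).
Since labor is not tight, its dual is 0.
Dual feasibility on the basic columns requires 1·y_seed budget + 5·y_land = 19, 3·y_seed budget + 6·y_land = 30.
This yields shadow prices y_seed budget = 4, y_land = 3.
Reduced cost of oats: c₃ − yᵀa₃ = 16.5 − (4·5 + 3·1) = 16.5 − 23 = -6.5.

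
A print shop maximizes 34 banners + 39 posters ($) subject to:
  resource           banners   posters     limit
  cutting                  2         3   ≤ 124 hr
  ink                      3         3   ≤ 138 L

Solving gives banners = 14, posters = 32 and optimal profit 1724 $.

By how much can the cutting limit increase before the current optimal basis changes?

14

Binding constraints: cutting, ink. The basis is B = [[2,3],[3,3]] with det -3.
Per unit increase in cutting, x* moves by d = (-1, 1).
The basis stays optimal until banners reaches 0; allowable increase = 14 hr.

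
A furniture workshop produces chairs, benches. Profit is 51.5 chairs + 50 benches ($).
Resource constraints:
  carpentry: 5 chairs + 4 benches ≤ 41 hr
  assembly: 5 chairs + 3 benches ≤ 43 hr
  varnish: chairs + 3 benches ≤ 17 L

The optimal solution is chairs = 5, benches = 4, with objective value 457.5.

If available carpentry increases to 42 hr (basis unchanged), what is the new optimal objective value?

467

Binding: carpentry and varnish. Non-binding: assembly (6 unused).
Slack constraints have shadow price 0 (complementary slackness).
From A_Bᵀ y = c: 5·y_carpentry + 1·y_varnish = 51.5; 4·y_carpentry + 3·y_varnish = 50.
This yields shadow prices y_carpentry = 9.5, y_varnish = 4.
Δz = y_carpentry·Δb = 9.5 × (1) = 9.5, so new z* = 457.5 + 9.5 = 467.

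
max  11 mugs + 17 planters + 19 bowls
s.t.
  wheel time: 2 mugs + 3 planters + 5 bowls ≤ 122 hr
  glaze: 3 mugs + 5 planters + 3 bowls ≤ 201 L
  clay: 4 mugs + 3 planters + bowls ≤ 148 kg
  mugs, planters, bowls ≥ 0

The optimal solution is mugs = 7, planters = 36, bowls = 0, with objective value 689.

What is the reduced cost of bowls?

-4

Binding: wheel time and glaze. Non-binding: clay (12 unused).
Since clay is not tight, its dual is 0.
The binding rows give the dual system: 2·y_wheel time + 3·y_glaze = 11 and 3·y_wheel time + 5·y_glaze = 17.
→ y_wheel time = 4 and y_glaze = 1.
Reduced cost of bowls: c₃ − yᵀa₃ = 19 − (4·5 + 1·3) = 19 − 23 = -4.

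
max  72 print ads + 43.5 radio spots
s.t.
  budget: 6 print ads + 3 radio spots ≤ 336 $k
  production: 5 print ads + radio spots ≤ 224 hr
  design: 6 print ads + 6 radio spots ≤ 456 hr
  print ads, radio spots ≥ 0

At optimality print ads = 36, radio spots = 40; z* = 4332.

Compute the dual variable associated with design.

2.5

Binding: budget and design. Non-binding: production (4 unused).
Since production is not tight, its dual is 0.
From A_Bᵀ y = c: 6·y_budget + 6·y_design = 72; 3·y_budget + 6·y_design = 43.5.
This yields shadow prices y_budget = 9.5, y_design = 2.5.
Shadow price of design = 2.5.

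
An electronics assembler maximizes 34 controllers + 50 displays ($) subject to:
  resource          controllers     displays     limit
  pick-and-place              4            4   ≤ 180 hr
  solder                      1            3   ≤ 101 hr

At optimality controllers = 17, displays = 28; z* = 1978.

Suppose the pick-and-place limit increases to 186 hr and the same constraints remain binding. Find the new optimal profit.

2017

At the optimum: pick-and-place uses 180 of 180 (binding); solder uses 101 of 101 (binding).
From A_Bᵀ y = c: 4·y_pick-and-place + 1·y_solder = 34; 4·y_pick-and-place + 3·y_solder = 50.
→ y_pick-and-place = 6.5 and y_solder = 8.
Δz = y_pick-and-place·Δb = 6.5 × (6) = 39, so new z* = 1978 + 39 = 2017.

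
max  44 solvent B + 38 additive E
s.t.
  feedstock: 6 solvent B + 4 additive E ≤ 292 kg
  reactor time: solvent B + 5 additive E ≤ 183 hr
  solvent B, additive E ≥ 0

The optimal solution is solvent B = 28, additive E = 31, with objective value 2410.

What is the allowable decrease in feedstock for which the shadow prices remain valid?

145.6

Binding constraints: feedstock, reactor time. The basis is B = [[6,4],[1,5]] with det 26.
Per unit decrease in feedstock, x* moves by d = (-0.1923, 0.0385).
The basis stays optimal until solvent B reaches 0; allowable decrease = 145.6 kg.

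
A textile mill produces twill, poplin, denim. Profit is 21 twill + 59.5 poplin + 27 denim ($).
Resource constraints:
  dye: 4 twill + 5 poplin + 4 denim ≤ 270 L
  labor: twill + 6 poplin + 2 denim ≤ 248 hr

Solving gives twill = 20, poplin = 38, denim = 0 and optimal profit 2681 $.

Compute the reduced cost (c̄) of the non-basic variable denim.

-1

Both dye and labor are binding at x*.
From A_Bᵀ y = c: 4·y_dye + 1·y_labor = 21; 5·y_dye + 6·y_labor = 59.5.
→ y_dye = 3.5 and y_labor = 7.
Reduced cost of denim: c₃ − yᵀa₃ = 27 − (3.5·4 + 7·2) = 27 − 28 = -1.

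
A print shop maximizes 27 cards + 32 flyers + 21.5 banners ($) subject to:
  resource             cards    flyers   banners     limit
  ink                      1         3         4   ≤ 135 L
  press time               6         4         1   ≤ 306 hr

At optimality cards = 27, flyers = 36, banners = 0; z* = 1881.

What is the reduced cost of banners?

-6

At the optimum: ink uses 135 of 135 (binding); press time uses 306 of 306 (binding).
Dual feasibility on the basic columns requires 1·y_ink + 6·y_press time = 27, 3·y_ink + 4·y_press time = 32.
This yields shadow prices y_ink = 6, y_press time = 3.5.
Reduced cost of banners: c₃ − yᵀa₃ = 21.5 − (6·4 + 3.5·1) = 21.5 − 27.5 = -6.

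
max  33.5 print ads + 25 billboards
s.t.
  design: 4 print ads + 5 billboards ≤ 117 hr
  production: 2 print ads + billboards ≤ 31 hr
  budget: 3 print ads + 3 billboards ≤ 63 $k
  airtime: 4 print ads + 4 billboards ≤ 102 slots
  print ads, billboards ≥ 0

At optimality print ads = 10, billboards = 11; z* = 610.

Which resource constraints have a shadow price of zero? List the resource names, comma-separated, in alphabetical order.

airtime, design

design: 95/117 (slack 22)
production: 31/31 (binding)
budget: 63/63 (binding)
airtime: 84/102 (slack 18)
By complementary slackness, a constraint with positive slack has shadow price 0 → airtime, design.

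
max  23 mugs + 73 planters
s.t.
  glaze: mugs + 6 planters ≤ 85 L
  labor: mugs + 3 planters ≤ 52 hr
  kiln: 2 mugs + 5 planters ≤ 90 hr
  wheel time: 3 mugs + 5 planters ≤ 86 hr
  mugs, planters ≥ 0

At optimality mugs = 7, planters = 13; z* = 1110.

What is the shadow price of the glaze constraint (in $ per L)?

8

At the optimum: glaze uses 85 of 85 (binding); labor uses 46 of 52 (slack = 6); kiln uses 79 of 90 (slack = 11); wheel time uses 86 of 86 (binding).
By complementary slackness, y = 0 for the non-binding constraints.
The binding rows give the dual system: 1·y_glaze + 3·y_wheel time = 23 and 6·y_glaze + 5·y_wheel time = 73.
→ y_glaze = 8 and y_wheel time = 5.
Shadow price of glaze = 8.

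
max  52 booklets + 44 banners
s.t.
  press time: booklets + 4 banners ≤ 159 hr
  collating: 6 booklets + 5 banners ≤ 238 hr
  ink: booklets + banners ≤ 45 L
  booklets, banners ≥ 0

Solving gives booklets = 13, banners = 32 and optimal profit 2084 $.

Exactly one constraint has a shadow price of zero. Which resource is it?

press time

press time: 141/159 (slack 18)
collating: 238/238 (binding)
ink: 45/45 (binding)
By complementary slackness, a constraint with positive slack has shadow price 0 → press time.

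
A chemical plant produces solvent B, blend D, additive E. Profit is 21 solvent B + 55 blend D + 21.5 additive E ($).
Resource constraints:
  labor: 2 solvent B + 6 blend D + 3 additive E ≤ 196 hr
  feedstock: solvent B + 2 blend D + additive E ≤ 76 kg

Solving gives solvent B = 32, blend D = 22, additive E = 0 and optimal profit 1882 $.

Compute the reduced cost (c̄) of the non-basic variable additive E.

Both labor and feedstock are binding at x*.
From A_Bᵀ y = c: 2·y_labor + 1·y_feedstock = 21; 6·y_labor + 2·y_feedstock = 55.
Solving: y_labor = 6.5, y_feedstock = 8.
Reduced cost of additive E: c₃ − yᵀa₃ = 21.5 − (6.5·3 + 8·1) = 21.5 − 27.5 = -6.

-6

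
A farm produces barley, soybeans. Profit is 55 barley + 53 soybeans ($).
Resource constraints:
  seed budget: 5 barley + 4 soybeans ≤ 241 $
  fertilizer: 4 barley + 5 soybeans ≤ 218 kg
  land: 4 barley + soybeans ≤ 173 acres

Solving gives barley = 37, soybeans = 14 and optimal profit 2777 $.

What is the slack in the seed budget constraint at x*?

0

seed budget used = 5·37 + 4·14 = 241; slack = 241 − 241 = 0.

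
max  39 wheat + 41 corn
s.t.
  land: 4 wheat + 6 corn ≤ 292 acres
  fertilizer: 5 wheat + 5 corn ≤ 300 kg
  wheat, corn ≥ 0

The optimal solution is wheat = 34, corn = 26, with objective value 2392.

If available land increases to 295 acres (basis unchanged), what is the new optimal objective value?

2395

Both land and fertilizer are binding at x*.
Dual feasibility on the basic columns requires 4·y_land + 5·y_fertilizer = 39, 6·y_land + 5·y_fertilizer = 41.
This yields shadow prices y_land = 1, y_fertilizer = 7.
Δz = y_land·Δb = 1 × (3) = 3, so new z* = 2392 + 3 = 2395.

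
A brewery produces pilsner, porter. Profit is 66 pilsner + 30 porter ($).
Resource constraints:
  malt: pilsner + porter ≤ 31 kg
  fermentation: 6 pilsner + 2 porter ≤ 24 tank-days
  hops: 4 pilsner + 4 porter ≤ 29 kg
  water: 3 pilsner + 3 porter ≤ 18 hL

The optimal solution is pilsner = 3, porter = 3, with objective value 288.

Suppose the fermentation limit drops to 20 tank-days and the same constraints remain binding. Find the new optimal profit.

Check each constraint at x*: malt 6/31 (slack 25); fermentation 24/24 (tight); hops 24/29 (slack 5); water 18/18 (tight).
Since malt, hops are not tight, their duals are 0.
From A_Bᵀ y = c: 6·y_fermentation + 3·y_water = 66; 2·y_fermentation + 3·y_water = 30.
Solving: y_fermentation = 9, y_water = 4.
Δz = y_fermentation·Δb = 9 × (-4) = -36, so new z* = 288 − 36 = 252.

252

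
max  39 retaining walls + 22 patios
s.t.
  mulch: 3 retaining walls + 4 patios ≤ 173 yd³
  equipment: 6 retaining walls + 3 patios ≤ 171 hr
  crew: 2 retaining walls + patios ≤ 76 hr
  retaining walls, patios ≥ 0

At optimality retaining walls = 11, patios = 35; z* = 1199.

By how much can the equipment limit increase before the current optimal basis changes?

57

Binding constraints: mulch, equipment. The basis is B = [[3,4],[6,3]] with det -15.
Per unit increase in equipment, x* moves by d = (0.2667, -0.2).
The basis stays optimal until crew becomes binding; allowable increase = 57 hr.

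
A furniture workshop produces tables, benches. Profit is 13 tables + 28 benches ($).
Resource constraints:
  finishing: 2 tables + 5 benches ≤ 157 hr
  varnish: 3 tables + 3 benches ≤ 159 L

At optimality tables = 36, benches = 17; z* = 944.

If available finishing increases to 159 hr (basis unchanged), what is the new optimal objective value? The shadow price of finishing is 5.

954

Δb = 2, so new z* = 944 + (5)·(2) = 944 + 10 = 954.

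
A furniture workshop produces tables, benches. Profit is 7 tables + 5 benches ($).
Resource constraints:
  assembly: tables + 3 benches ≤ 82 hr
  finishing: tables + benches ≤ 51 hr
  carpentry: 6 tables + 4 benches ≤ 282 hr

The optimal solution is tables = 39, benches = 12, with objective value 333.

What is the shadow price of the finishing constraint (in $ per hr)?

Binding: finishing and carpentry. Non-binding: assembly (7 unused).
By complementary slackness, y = 0 for the non-binding constraint.
From A_Bᵀ y = c: 1·y_finishing + 6·y_carpentry = 7; 1·y_finishing + 4·y_carpentry = 5.
Solving: y_finishing = 1, y_carpentry = 1.
Shadow price of finishing = 1.

1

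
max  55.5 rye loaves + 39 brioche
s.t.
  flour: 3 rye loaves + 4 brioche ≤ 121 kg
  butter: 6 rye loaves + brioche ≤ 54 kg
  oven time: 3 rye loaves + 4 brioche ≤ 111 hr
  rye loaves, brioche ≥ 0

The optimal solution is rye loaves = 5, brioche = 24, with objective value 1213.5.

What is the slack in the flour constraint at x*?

10

flour used = 3·5 + 4·24 = 111; slack = 121 − 111 = 10.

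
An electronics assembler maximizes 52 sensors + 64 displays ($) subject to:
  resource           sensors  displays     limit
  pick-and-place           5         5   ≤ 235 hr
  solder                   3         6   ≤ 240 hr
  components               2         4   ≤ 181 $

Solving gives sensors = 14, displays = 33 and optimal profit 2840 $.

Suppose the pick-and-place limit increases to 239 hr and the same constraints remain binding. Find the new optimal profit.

2872

Binding: pick-and-place and solder. Non-binding: components (21 unused).
By complementary slackness, y = 0 for the non-binding constraint.
Dual feasibility on the basic columns requires 5·y_pick-and-place + 3·y_solder = 52, 5·y_pick-and-place + 6·y_solder = 64.
This yields shadow prices y_pick-and-place = 8, y_solder = 4.
Δz = y_pick-and-place·Δb = 8 × (4) = 32, so new z* = 2840 + 32 = 2872.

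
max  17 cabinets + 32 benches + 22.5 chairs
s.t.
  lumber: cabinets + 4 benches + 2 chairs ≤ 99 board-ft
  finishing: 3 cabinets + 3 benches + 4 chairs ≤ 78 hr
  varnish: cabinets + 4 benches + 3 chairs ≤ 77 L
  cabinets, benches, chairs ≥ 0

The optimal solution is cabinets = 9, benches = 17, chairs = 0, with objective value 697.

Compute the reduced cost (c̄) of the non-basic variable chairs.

At the optimum: lumber uses 77 of 99 (slack = 22); finishing uses 78 of 78 (binding); varnish uses 77 of 77 (binding).
Since lumber is not tight, its dual is 0.
From A_Bᵀ y = c: 3·y_finishing + 1·y_varnish = 17; 3·y_finishing + 4·y_varnish = 32.
→ y_finishing = 4 and y_varnish = 5.
Reduced cost of chairs: c₃ − yᵀa₃ = 22.5 − (4·4 + 5·3) = 22.5 − 31 = -8.5.

-8.5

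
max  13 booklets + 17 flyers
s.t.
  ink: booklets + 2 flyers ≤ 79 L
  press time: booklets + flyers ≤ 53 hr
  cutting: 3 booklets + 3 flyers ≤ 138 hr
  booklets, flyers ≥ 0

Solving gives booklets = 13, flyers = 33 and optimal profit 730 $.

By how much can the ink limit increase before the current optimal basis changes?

13

Binding constraints: ink, cutting. The basis is B = [[1,2],[3,3]] with det -3.
Per unit increase in ink, x* moves by d = (-1, 1).
The basis stays optimal until booklets reaches 0; allowable increase = 13 L.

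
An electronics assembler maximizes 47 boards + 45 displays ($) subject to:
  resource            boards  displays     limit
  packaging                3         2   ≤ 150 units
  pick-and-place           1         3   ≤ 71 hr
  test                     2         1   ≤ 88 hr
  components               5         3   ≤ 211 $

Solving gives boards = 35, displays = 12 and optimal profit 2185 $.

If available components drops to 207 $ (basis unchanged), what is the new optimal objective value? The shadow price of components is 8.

2153

Δb = -4, so new z* = 2185 + (8)·(-4) = 2185 − 32 = 2153.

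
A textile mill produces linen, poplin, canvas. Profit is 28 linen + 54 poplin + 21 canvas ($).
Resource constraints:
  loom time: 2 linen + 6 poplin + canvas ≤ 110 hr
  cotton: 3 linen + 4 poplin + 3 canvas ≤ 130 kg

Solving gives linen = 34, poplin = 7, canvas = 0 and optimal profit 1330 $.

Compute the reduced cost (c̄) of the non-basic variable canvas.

Check each constraint at x*: loom time 110/110 (tight); cotton 130/130 (tight).
Dual feasibility on the basic columns requires 2·y_loom time + 3·y_cotton = 28, 6·y_loom time + 4·y_cotton = 54.
This yields shadow prices y_loom time = 5, y_cotton = 6.
Reduced cost of canvas: c₃ − yᵀa₃ = 21 − (5·1 + 6·3) = 21 − 23 = -2.

-2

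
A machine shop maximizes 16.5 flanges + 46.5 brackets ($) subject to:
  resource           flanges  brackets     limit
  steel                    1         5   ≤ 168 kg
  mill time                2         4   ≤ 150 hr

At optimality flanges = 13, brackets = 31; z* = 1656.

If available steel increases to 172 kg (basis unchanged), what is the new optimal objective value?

At the optimum: steel uses 168 of 168 (binding); mill time uses 150 of 150 (binding).
Dual feasibility on the basic columns requires 1·y_steel + 2·y_mill time = 16.5, 5·y_steel + 4·y_mill time = 46.5.
→ y_steel = 4.5 and y_mill time = 6.
Δz = y_steel·Δb = 4.5 × (4) = 18, so new z* = 1656 + 18 = 1674.

1674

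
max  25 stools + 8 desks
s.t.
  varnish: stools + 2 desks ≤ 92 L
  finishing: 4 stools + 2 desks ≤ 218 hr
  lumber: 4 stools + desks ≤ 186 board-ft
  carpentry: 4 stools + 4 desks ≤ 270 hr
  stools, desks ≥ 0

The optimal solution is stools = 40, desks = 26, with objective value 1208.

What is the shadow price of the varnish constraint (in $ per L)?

Binding: varnish and lumber. Non-binding: finishing (6 unused), carpentry (6 unused).
By complementary slackness, y = 0 for the non-binding constraints.
From A_Bᵀ y = c: 1·y_varnish + 4·y_lumber = 25; 2·y_varnish + 1·y_lumber = 8.
Solving: y_varnish = 1, y_lumber = 6.
Shadow price of varnish = 1.

1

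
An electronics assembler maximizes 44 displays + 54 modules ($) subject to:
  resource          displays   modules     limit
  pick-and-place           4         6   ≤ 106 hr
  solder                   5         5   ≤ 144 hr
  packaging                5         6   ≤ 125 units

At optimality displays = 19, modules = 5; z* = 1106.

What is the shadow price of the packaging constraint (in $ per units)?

8

Binding: pick-and-place and packaging. Non-binding: solder (24 unused).
Since solder is not tight, its dual is 0.
Dual feasibility on the basic columns requires 4·y_pick-and-place + 5·y_packaging = 44, 6·y_pick-and-place + 6·y_packaging = 54.
This yields shadow prices y_pick-and-place = 1, y_packaging = 8.
Shadow price of packaging = 8.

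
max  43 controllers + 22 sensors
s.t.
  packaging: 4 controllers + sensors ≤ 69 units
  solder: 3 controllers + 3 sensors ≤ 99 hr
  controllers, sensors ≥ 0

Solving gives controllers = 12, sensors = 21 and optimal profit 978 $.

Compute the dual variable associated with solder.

5

Both packaging and solder are binding at x*.
From A_Bᵀ y = c: 4·y_packaging + 3·y_solder = 43; 1·y_packaging + 3·y_solder = 22.
This yields shadow prices y_packaging = 7, y_solder = 5.
Shadow price of solder = 5.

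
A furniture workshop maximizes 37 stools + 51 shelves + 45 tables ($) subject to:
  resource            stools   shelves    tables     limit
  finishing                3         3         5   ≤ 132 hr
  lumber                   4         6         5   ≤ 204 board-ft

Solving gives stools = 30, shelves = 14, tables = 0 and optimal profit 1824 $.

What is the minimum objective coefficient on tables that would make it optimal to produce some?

At the optimum: finishing uses 132 of 132 (binding); lumber uses 204 of 204 (binding).
The binding rows give the dual system: 3·y_finishing + 4·y_lumber = 37 and 3·y_finishing + 6·y_lumber = 51.
→ y_finishing = 3 and y_lumber = 7.
tables enters the basis when its profit ≥ yᵀa₃ = 3·5 + 7·5 = 50.

50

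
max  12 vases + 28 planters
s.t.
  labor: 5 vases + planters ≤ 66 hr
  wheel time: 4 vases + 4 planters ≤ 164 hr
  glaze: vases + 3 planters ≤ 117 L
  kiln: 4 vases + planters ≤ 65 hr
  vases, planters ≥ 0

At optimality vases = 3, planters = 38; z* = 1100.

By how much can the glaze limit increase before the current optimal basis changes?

6

Binding constraints: wheel time, glaze. The basis is B = [[4,4],[1,3]] with det 8.
Per unit increase in glaze, x* moves by d = (-0.5, 0.5).
The basis stays optimal until vases reaches 0; allowable increase = 6 L.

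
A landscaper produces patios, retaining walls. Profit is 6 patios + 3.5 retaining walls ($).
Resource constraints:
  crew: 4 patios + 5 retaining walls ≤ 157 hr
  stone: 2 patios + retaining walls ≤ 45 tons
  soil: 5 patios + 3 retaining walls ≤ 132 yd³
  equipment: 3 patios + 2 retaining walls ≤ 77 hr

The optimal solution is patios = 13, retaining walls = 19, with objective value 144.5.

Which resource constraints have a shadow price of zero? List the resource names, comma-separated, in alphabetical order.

crew: 147/157 (slack 10)
stone: 45/45 (binding)
soil: 122/132 (slack 10)
equipment: 77/77 (binding)
By complementary slackness, a constraint with positive slack has shadow price 0 → crew, soil.

crew, soil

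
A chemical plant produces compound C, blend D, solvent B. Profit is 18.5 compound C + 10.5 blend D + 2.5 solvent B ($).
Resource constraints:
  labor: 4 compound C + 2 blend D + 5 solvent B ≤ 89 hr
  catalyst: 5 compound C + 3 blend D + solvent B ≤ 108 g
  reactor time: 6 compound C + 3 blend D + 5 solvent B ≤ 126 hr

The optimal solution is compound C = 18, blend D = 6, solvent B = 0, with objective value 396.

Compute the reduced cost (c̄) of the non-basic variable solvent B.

-5

At the optimum: labor uses 84 of 89 (slack = 5); catalyst uses 108 of 108 (binding); reactor time uses 126 of 126 (binding).
Since labor is not tight, its dual is 0.
From A_Bᵀ y = c: 5·y_catalyst + 6·y_reactor time = 18.5; 3·y_catalyst + 3·y_reactor time = 10.5.
Solving: y_catalyst = 2.5, y_reactor time = 1.
Reduced cost of solvent B: c₃ − yᵀa₃ = 2.5 − (2.5·1 + 1·5) = 2.5 − 7.5 = -5.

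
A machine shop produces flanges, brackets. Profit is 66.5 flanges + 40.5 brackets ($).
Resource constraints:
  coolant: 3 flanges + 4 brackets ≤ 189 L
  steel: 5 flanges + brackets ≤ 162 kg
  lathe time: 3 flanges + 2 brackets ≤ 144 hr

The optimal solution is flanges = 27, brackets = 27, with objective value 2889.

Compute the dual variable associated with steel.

8.5

Binding: coolant and steel. Non-binding: lathe time (9 unused).
Slack constraints have shadow price 0 (complementary slackness).
The binding rows give the dual system: 3·y_coolant + 5·y_steel = 66.5 and 4·y_coolant + 1·y_steel = 40.5.
This yields shadow prices y_coolant = 8, y_steel = 8.5.
Shadow price of steel = 8.5.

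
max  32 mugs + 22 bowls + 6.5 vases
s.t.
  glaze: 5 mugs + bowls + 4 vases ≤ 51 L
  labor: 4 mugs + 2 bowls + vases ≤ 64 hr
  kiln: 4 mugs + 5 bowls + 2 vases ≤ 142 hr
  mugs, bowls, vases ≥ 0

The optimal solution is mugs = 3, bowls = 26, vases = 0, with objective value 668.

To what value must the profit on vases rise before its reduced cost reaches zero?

10

At the optimum: glaze uses 41 of 51 (slack = 10); labor uses 64 of 64 (binding); kiln uses 142 of 142 (binding).
Slack constraints have shadow price 0 (complementary slackness).
From A_Bᵀ y = c: 4·y_labor + 4·y_kiln = 32; 2·y_labor + 5·y_kiln = 22.
This yields shadow prices y_labor = 6, y_kiln = 2.
vases enters the basis when its profit ≥ yᵀa₃ = 6·1 + 2·2 = 10.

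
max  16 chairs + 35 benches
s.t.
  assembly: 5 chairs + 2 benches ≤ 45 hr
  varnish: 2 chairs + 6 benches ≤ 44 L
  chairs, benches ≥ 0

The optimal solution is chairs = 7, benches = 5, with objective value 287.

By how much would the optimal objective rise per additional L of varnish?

5.5

Both assembly and varnish are binding at x*.
The binding rows give the dual system: 5·y_assembly + 2·y_varnish = 16 and 2·y_assembly + 6·y_varnish = 35.
Solving: y_assembly = 1, y_varnish = 5.5.
Shadow price of varnish = 5.5.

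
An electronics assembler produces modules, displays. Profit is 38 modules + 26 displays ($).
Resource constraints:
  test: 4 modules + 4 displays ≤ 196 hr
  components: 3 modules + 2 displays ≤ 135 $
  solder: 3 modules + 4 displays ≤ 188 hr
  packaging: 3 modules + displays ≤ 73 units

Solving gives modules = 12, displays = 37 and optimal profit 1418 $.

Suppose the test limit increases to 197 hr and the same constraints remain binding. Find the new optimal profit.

1423

At the optimum: test uses 196 of 196 (binding); components uses 110 of 135 (slack = 25); solder uses 184 of 188 (slack = 4); packaging uses 73 of 73 (binding).
Slack constraints have shadow price 0 (complementary slackness).
The binding rows give the dual system: 4·y_test + 3·y_packaging = 38 and 4·y_test + 1·y_packaging = 26.
This yields shadow prices y_test = 5, y_packaging = 6.
Δz = y_test·Δb = 5 × (1) = 5, so new z* = 1418 + 5 = 1423.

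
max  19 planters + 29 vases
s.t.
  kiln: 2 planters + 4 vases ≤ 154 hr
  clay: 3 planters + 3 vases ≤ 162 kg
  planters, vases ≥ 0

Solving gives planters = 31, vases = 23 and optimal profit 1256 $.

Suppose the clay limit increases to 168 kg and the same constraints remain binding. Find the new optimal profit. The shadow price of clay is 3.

1274

Δb = 6, so new z* = 1256 + (3)·(6) = 1256 + 18 = 1274.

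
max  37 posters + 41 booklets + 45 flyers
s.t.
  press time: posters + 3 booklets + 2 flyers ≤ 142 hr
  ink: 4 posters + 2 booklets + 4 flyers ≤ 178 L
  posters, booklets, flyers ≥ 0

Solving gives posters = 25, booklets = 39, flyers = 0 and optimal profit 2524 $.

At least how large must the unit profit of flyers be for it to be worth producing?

46

At the optimum: press time uses 142 of 142 (binding); ink uses 178 of 178 (binding).
Dual feasibility on the basic columns requires 1·y_press time + 4·y_ink = 37, 3·y_press time + 2·y_ink = 41.
Solving: y_press time = 9, y_ink = 7.
flyers enters the basis when its profit ≥ yᵀa₃ = 9·2 + 7·4 = 46.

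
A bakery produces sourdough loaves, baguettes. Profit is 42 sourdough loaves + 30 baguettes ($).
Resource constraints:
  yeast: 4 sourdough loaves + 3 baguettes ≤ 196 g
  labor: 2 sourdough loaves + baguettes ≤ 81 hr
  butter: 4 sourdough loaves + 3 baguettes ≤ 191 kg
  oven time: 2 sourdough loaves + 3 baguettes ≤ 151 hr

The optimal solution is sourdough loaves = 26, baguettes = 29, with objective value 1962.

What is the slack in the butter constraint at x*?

butter used = 4·26 + 3·29 = 191; slack = 191 − 191 = 0.

0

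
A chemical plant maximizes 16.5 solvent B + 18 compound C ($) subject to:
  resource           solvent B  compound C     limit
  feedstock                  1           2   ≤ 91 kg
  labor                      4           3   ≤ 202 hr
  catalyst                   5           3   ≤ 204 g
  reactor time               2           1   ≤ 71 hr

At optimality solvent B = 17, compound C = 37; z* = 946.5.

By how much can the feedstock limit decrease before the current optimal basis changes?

55.5

Binding constraints: feedstock, reactor time. The basis is B = [[1,2],[2,1]] with det -3.
Per unit decrease in feedstock, x* moves by d = (0.3333, -0.6667).
The basis stays optimal until compound C reaches 0; allowable decrease = 55.5 kg.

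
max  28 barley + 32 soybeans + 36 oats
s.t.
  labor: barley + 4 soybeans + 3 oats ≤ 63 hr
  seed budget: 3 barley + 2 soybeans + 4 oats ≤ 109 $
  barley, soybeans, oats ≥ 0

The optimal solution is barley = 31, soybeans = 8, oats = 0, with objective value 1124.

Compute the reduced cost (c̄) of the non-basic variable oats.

Both labor and seed budget are binding at x*.
From A_Bᵀ y = c: 1·y_labor + 3·y_seed budget = 28; 4·y_labor + 2·y_seed budget = 32.
→ y_labor = 4 and y_seed budget = 8.
Reduced cost of oats: c₃ − yᵀa₃ = 36 − (4·3 + 8·4) = 36 − 44 = -8.

-8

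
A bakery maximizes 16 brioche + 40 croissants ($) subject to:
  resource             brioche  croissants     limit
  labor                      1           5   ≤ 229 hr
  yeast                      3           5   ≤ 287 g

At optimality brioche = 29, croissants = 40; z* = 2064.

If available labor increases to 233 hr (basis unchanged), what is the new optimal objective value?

2080

Both labor and yeast are binding at x*.
From A_Bᵀ y = c: 1·y_labor + 3·y_yeast = 16; 5·y_labor + 5·y_yeast = 40.
This yields shadow prices y_labor = 4, y_yeast = 4.
Δz = y_labor·Δb = 4 × (4) = 16, so new z* = 2064 + 16 = 2080.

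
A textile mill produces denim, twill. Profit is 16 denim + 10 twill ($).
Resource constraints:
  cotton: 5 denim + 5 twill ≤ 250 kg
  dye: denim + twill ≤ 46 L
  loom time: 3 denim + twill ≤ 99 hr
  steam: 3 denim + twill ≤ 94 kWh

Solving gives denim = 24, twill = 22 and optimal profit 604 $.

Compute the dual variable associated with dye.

7

At the optimum: cotton uses 230 of 250 (slack = 20); dye uses 46 of 46 (binding); loom time uses 94 of 99 (slack = 5); steam uses 94 of 94 (binding).
Since cotton, loom time are not tight, their duals are 0.
The binding rows give the dual system: 1·y_dye + 3·y_steam = 16 and 1·y_dye + 1·y_steam = 10.
This yields shadow prices y_dye = 7, y_steam = 3.
Shadow price of dye = 7.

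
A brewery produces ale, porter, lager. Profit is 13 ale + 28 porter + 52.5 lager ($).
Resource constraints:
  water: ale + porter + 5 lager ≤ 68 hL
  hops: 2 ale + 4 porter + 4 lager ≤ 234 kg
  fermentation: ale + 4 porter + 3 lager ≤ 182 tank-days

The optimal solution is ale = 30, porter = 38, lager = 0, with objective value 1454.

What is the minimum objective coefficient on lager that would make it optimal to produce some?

55

Check each constraint at x*: water 68/68 (tight); hops 212/234 (slack 22); fermentation 182/182 (tight).
By complementary slackness, y = 0 for the non-binding constraint.
The binding rows give the dual system: 1·y_water + 1·y_fermentation = 13 and 1·y_water + 4·y_fermentation = 28.
This yields shadow prices y_water = 8, y_fermentation = 5.
lager enters the basis when its profit ≥ yᵀa₃ = 8·5 + 5·3 = 55.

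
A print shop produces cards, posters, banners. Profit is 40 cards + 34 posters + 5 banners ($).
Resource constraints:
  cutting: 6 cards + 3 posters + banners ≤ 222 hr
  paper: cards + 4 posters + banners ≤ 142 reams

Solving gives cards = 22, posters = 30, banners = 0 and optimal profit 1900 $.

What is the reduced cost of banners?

Check each constraint at x*: cutting 222/222 (tight); paper 142/142 (tight).
Dual feasibility on the basic columns requires 6·y_cutting + 1·y_paper = 40, 3·y_cutting + 4·y_paper = 34.
→ y_cutting = 6 and y_paper = 4.
Reduced cost of banners: c₃ − yᵀa₃ = 5 − (6·1 + 4·1) = 5 − 10 = -5.

-5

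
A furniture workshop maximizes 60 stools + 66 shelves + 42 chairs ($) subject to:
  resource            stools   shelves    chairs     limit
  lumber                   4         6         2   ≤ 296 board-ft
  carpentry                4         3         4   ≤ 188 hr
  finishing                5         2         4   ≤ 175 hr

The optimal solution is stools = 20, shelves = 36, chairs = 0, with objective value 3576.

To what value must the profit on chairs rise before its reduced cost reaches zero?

Binding: lumber and carpentry. Non-binding: finishing (3 unused).
By complementary slackness, y = 0 for the non-binding constraint.
From A_Bᵀ y = c: 4·y_lumber + 4·y_carpentry = 60; 6·y_lumber + 3·y_carpentry = 66.
Solving: y_lumber = 7, y_carpentry = 8.
chairs enters the basis when its profit ≥ yᵀa₃ = 7·2 + 8·4 = 46.

46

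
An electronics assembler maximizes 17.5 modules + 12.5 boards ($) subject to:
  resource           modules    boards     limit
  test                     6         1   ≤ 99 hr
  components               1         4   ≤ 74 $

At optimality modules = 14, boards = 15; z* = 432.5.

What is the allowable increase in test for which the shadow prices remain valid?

345

Binding constraints: test, components. The basis is B = [[6,1],[1,4]] with det 23.
Per unit increase in test, x* moves by d = (0.1739, -0.0435).
The basis stays optimal until boards reaches 0; allowable increase = 345 hr.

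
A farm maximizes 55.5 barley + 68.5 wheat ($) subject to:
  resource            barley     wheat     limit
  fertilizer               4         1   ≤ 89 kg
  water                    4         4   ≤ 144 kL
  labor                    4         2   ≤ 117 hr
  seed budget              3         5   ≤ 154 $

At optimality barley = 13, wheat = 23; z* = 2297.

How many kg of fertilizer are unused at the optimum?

14

fertilizer used = 4·13 + 1·23 = 75; slack = 89 − 75 = 14.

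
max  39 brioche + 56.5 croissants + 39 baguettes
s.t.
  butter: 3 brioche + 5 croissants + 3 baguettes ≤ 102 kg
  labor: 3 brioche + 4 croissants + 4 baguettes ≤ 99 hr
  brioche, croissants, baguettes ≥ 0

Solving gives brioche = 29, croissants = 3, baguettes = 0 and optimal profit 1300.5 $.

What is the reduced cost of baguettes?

-8.5

Check each constraint at x*: butter 102/102 (tight); labor 99/99 (tight).
The binding rows give the dual system: 3·y_butter + 3·y_labor = 39 and 5·y_butter + 4·y_labor = 56.5.
Solving: y_butter = 4.5, y_labor = 8.5.
Reduced cost of baguettes: c₃ − yᵀa₃ = 39 − (4.5·3 + 8.5·4) = 39 − 47.5 = -8.5.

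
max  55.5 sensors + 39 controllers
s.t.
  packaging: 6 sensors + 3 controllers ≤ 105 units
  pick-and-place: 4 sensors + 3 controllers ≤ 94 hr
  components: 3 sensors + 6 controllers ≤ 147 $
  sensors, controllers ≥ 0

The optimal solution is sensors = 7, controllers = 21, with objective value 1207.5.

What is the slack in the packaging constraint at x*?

packaging used = 6·7 + 3·21 = 105; slack = 105 − 105 = 0.

0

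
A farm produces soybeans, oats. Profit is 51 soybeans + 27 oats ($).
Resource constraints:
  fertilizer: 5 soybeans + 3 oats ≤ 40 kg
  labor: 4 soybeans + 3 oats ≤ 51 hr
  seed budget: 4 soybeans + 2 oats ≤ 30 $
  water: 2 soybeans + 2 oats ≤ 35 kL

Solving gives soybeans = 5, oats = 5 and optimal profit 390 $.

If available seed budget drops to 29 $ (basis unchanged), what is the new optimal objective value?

Binding: fertilizer and seed budget. Non-binding: labor (16 unused), water (15 unused).
Since labor, water are not tight, their duals are 0.
From A_Bᵀ y = c: 5·y_fertilizer + 4·y_seed budget = 51; 3·y_fertilizer + 2·y_seed budget = 27.
Solving: y_fertilizer = 3, y_seed budget = 9.
Δz = y_seed budget·Δb = 9 × (-1) = -9, so new z* = 390 − 9 = 381.

381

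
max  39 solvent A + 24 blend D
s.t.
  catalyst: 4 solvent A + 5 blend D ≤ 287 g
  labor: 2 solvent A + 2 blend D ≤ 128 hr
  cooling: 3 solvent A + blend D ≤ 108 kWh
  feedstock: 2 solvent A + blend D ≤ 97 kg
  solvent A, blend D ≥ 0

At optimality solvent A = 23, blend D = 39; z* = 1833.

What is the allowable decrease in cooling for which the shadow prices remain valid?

Binding constraints: catalyst, cooling. The basis is B = [[4,5],[3,1]] with det -11.
Per unit decrease in cooling, x* moves by d = (-0.4545, 0.3636).
The basis stays optimal until solvent A reaches 0; allowable decrease = 50.6 kWh.

50.6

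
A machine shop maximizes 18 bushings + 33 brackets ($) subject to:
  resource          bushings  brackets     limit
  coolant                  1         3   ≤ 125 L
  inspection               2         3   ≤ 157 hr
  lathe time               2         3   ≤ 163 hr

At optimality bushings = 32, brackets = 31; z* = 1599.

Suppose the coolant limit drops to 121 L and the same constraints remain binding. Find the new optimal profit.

1583

At the optimum: coolant uses 125 of 125 (binding); inspection uses 157 of 157 (binding); lathe time uses 157 of 163 (slack = 6).
Slack constraints have shadow price 0 (complementary slackness).
From A_Bᵀ y = c: 1·y_coolant + 2·y_inspection = 18; 3·y_coolant + 3·y_inspection = 33.
This yields shadow prices y_coolant = 4, y_inspection = 7.
Δz = y_coolant·Δb = 4 × (-4) = -16, so new z* = 1599 − 16 = 1583.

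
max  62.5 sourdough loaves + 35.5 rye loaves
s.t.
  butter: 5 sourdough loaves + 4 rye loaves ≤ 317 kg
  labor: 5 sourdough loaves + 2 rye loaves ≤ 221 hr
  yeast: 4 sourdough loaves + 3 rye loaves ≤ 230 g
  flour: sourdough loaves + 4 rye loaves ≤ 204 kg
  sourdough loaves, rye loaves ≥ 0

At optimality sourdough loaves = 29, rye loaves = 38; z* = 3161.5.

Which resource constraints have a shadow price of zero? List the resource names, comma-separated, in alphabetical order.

butter: 297/317 (slack 20)
labor: 221/221 (binding)
yeast: 230/230 (binding)
flour: 181/204 (slack 23)
By complementary slackness, a constraint with positive slack has shadow price 0 → butter, flour.

butter, flour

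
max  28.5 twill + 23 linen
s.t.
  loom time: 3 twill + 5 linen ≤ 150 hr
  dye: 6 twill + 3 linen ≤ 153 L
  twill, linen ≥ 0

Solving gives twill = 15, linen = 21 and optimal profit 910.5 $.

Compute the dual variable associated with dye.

Check each constraint at x*: loom time 150/150 (tight); dye 153/153 (tight).
The binding rows give the dual system: 3·y_loom time + 6·y_dye = 28.5 and 5·y_loom time + 3·y_dye = 23.
→ y_loom time = 2.5 and y_dye = 3.5.
Shadow price of dye = 3.5.

3.5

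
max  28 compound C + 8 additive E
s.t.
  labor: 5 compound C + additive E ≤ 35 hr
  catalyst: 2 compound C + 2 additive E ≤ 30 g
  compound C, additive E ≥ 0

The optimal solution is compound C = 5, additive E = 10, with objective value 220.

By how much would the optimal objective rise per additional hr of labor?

Both labor and catalyst are binding at x*.
The binding rows give the dual system: 5·y_labor + 2·y_catalyst = 28 and 1·y_labor + 2·y_catalyst = 8.
This yields shadow prices y_labor = 5, y_catalyst = 1.5.
Shadow price of labor = 5.

5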